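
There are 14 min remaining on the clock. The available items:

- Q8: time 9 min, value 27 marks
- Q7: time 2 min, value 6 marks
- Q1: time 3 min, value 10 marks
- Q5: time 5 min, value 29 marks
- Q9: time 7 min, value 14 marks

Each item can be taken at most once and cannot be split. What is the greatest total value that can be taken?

Check high-value combinations within 14 min:
- Q8+Q5: time 9+5=14, value 27+29=56
- Q7+Q5+Q9: time 2+5+7=14, value 6+29+14=49
- Q7+Q1+Q5: time 2+3+5=10, value 6+10+29=45
Best: 56 marks.

56 marks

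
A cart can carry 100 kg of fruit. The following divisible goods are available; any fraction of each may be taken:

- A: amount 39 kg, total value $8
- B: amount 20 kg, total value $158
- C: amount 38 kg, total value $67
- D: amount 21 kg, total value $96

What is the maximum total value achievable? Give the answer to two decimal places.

Take in order of value per unit:
- B (158/20 per unit): all 20 → value 158, running total 158.00
- D (96/21 per unit): all 21 → value 96, running total 254.00
- C (67/38 per unit): all 38 → value 67, running total 321.00
- A (8/39 per unit): 21 of 39 → value 21×8/39 = 4.3077, running total 325.31
Total 325.31.

325.31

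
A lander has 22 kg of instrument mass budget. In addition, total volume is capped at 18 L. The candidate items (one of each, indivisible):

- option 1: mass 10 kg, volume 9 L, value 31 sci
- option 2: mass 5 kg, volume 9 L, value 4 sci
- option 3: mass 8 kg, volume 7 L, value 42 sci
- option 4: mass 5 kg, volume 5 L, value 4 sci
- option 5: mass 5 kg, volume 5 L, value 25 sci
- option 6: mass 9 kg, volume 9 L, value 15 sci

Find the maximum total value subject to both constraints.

Feasible sets respecting both limits:
- option 1+option 3: mass 18, volume 16, value 73
- option 3+option 4+option 5: mass 18, volume 17, value 71
- option 3+option 5: mass 13, volume 12, value 67
Best: 73 sci.

73 sci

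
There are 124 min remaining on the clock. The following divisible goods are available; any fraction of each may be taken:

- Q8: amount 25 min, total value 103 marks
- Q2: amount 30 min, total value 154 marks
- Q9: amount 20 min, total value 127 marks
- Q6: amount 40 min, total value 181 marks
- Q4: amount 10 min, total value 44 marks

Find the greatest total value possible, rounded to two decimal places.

Take in order of value per unit:
- Q9 (127/20 per unit): all 20 → value 127, running total 127.00
- Q2 (154/30 per unit): all 30 → value 154, running total 281.00
- Q6 (181/40 per unit): all 40 → value 181, running total 462.00
- Q4 (44/10 per unit): all 10 → value 44, running total 506.00
- Q8 (103/25 per unit): 24 of 25 → value 24×103/25 = 98.8800, running total 604.88
Total 604.88.

604.88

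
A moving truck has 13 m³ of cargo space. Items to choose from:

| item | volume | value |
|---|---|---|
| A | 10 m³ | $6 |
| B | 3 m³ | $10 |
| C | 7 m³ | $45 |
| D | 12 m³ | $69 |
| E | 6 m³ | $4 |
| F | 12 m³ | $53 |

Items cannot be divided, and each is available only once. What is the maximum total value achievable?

This is a 0/1 knapsack; check combinations near the capacity.
- D: volume 12, value 69
- B+C: volume 3+7=10, value 10+45=55
- F: volume 12, value 53
Best: $69.

$69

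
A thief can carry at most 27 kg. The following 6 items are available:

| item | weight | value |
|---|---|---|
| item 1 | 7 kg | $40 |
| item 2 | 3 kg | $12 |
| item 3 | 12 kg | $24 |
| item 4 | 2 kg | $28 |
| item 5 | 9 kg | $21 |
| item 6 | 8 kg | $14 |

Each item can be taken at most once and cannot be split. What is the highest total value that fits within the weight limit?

$104

Check high-value combinations within 27 kg:
- item 1+item 2+item 3+item 4: weight 7+3+12+2=24, value 40+12+24+28=104
- item 1+item 4+item 5+item 6: weight 7+2+9+8=26, value 40+28+21+14=103
- item 1+item 2+item 4+item 5: weight 7+3+2+9=21, value 40+12+28+21=101
- item 1+item 2+item 4+item 6: weight 7+3+2+8=20, value 40+12+28+14=94
Best: $104.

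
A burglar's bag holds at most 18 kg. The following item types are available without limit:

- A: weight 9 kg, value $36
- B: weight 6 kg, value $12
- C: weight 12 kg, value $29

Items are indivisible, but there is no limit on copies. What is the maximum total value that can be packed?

Best value-per-unit is A at 36/9, and filling with it alone uses weight 2×9=18. No mix of the others beats 2×36 = 72.

$72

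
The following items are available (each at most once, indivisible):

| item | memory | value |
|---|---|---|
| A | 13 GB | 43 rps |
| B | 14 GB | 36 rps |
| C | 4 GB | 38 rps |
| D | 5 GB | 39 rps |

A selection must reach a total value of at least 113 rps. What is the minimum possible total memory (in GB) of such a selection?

Subsets with value ≥ 113, sorted by total memory:
- A+C+D: memory 22, value 120
- B+C+D: memory 23, value 113
- A+B+C: memory 31, value 117
- A+B+D: memory 32, value 118
Minimum memory: 22 GB.

22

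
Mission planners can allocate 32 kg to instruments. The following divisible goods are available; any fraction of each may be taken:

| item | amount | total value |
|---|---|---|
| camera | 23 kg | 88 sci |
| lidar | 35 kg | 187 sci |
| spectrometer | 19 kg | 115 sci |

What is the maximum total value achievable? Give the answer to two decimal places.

184.46

Take in order of value per unit:
- spectrometer (115/19 per unit): all 19 → value 115, running total 115.00
- lidar (187/35 per unit): 13 of 35 → value 13×187/35 = 69.4571, running total 184.46
Total 184.46.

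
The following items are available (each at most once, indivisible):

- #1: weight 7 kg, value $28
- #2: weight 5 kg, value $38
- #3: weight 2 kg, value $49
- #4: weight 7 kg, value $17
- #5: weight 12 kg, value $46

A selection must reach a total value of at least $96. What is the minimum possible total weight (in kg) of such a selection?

Subsets with value ≥ 96, sorted by total weight:
- #1+#2+#3: weight 14, value 115
- #2+#3+#4: weight 14, value 104
- #2+#3+#5: weight 19, value 133
Minimum weight: 14 kg.

14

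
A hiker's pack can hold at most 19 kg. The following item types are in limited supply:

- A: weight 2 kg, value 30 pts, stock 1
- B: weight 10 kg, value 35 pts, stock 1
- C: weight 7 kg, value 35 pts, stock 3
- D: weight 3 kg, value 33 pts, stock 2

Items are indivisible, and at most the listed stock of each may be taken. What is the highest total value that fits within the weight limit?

133 pts

Best selections within weight 19 and stock limits:
- 1×A + 2×C + 1×D: weight 19, value 133
- 1×A + 1×C + 2×D: weight 15, value 131
Best: 133 pts.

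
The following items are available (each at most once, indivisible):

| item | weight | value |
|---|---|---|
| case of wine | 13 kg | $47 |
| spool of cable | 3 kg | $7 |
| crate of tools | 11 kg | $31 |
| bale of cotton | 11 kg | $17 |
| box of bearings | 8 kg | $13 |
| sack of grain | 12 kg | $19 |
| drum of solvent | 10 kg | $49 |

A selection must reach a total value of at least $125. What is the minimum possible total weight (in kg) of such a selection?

Subsets with value ≥ 125, sorted by total weight:
- case of wine+crate of tools+drum of solvent: weight 34, value 127
- case of wine+spool of cable+crate of tools+drum of solvent: weight 37, value 134
- case of wine+crate of tools+box of bearings+drum of solvent: weight 42, value 140
Minimum weight: 34 kg.

34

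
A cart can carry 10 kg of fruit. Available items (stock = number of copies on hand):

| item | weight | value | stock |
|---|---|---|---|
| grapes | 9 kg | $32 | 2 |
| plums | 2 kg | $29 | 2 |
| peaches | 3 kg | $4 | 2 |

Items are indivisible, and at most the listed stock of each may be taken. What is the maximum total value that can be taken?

Top feasible selections:
- 2×plums + 2×peaches: weight 10, value 66
- 2×plums + 1×peaches: weight 7, value 62
Best: $66.

$66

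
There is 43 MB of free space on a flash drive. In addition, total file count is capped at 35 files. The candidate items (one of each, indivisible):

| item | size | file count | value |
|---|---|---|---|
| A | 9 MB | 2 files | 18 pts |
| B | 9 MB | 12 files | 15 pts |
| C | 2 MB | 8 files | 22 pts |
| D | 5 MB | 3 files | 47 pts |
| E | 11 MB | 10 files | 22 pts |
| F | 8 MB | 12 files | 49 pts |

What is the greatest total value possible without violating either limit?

Feasible sets respecting both limits:
- A+C+D+E+F: size 35, file count 35, value 158
- C+D+E+F: size 26, file count 33, value 140
- A+C+D+F: size 24, file count 25, value 136
- A+D+E+F: size 33, file count 27, value 136
Best: 158 pts.

158 pts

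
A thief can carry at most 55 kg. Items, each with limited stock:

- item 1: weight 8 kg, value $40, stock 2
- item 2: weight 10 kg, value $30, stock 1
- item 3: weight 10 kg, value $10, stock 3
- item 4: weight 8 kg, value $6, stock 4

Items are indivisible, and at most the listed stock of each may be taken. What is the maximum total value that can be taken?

Top feasible selections:
- 2×item 1 + 1×item 2 + 2×item 3 + 1×item 4: weight 54, value 136
- 2×item 1 + 1×item 2 + 1×item 3 + 2×item 4: weight 52, value 132
Best: $136.

$136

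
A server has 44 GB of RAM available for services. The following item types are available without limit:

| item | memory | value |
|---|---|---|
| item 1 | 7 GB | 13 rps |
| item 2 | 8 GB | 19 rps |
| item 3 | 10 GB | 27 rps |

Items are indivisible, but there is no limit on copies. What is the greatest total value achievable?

111 rps

Best value-per-unit is item 3 at 27/10; filling with it alone gives 4×27 = 108.
Optimal mix: 3×item 2 + 2×item 3 → memory 44, value 111.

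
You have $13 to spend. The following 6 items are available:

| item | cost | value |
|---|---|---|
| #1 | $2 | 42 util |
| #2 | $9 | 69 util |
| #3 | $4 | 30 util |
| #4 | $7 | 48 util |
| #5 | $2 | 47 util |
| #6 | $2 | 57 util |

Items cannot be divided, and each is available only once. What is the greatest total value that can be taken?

194 util

Check high-value combinations within $13:
- #1+#4+#5+#6: cost 2+7+2+2=13, value 42+48+47+57=194
- #1+#3+#5+#6: cost 2+4+2+2=10, value 42+30+47+57=176
- #2+#5+#6: cost 9+2+2=13, value 69+47+57=173
- #1+#2+#6: cost 2+9+2=13, value 42+69+57=168
- #1+#2+#5: cost 2+9+2=13, value 42+69+47=158
Best: 194 util.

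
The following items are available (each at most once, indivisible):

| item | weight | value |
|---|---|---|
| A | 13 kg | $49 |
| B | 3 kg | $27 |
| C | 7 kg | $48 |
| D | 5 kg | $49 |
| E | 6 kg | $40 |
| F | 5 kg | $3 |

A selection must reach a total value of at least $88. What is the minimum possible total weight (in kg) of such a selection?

Subsets with value ≥ 88, sorted by total weight:
- D+E: weight 11, value 89
- C+D: weight 12, value 97
- C+E: weight 13, value 88
Minimum weight: 11 kg.

11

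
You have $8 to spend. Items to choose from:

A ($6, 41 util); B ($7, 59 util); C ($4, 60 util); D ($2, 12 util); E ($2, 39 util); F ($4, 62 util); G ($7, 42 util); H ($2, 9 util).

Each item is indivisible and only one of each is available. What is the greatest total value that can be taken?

122 util

Check high-value combinations within $8:
- C+F: cost 4+4=8, value 60+62=122
- D+E+F: cost 2+2+4=8, value 12+39+62=113
- C+D+E: cost 4+2+2=8, value 60+12+39=111
- E+F+H: cost 2+4+2=8, value 39+62+9=110
- C+E+H: cost 4+2+2=8, value 60+39+9=108
Best: 122 util.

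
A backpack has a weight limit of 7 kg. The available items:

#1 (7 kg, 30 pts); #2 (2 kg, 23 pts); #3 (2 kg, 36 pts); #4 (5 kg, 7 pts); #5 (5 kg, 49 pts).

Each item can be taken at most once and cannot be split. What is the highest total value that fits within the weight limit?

85 pts

Check high-value combinations within 7 kg:
- #3+#5: weight 2+5=7, value 36+49=85
- #2+#5: weight 2+5=7, value 23+49=72
- #2+#3: weight 2+2=4, value 23+36=59
Best: 85 pts.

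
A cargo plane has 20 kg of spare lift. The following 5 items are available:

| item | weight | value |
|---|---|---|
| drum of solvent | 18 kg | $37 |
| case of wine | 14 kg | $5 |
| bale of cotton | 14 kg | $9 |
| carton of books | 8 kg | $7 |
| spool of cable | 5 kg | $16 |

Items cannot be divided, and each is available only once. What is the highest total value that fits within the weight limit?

Check high-value combinations within 20 kg:
- drum of solvent: weight 18, value 37
- bale of cotton+spool of cable: weight 14+5=19, value 9+16=25
- carton of books+spool of cable: weight 8+5=13, value 7+16=23
- case of wine+spool of cable: weight 14+5=19, value 5+16=21
- spool of cable: weight 5, value 16
Best: $37.

$37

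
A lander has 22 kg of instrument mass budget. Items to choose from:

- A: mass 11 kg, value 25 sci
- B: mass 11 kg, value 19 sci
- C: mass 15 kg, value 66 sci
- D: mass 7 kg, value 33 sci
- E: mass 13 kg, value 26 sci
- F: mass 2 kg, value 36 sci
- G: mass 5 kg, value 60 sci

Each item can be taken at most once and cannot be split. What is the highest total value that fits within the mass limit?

162 sci

Check high-value combinations within 22 kg:
- C+F+G: mass 15+2+5=22, value 66+36+60=162
- D+F+G: mass 7+2+5=14, value 33+36+60=129
- C+G: mass 15+5=20, value 66+60=126
- E+F+G: mass 13+2+5=20, value 26+36+60=122
- A+F+G: mass 11+2+5=18, value 25+36+60=121
Best: 162 sci.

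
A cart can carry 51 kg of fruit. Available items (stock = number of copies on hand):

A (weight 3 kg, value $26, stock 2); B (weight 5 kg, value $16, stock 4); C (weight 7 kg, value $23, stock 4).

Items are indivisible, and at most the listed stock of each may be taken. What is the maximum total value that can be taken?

$192

Top feasible selections:
- 2×A + 3×B + 4×C: weight 49, value 192
- 2×A + 4×B + 3×C: weight 47, value 185
- 1×A + 4×B + 4×C: weight 51, value 182
Best: $192.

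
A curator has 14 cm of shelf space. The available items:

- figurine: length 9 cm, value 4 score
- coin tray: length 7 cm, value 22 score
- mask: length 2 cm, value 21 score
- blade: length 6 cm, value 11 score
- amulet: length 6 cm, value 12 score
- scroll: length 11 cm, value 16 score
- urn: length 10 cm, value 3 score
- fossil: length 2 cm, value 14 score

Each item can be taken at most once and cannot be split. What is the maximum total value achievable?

This is a 0/1 knapsack; check combinations near the capacity.
- coin tray+mask+fossil: length 7+2+2=11, value 22+21+14=57
- mask+amulet+fossil: length 2+6+2=10, value 21+12+14=47
- mask+blade+fossil: length 2+6+2=10, value 21+11+14=46
Best: 57 score.

57 score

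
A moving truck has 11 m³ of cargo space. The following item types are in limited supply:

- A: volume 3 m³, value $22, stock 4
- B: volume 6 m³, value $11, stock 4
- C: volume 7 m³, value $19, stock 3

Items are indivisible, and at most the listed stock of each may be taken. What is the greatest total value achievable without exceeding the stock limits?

Top feasible selections:
- 3×A: volume 9, value 66
- 2×A: volume 6, value 44
- 1×A + 1×C: volume 10, value 41
- 1×A + 1×B: volume 9, value 33
Best: $66.

$66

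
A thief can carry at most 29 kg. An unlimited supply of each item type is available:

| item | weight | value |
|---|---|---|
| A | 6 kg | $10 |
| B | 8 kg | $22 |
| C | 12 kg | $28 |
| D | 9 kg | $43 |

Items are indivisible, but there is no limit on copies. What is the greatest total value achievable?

Best value-per-unit is D at 43/9, and filling with it alone uses weight 3×9=27. No mix of the others beats 3×43 = 129.

$129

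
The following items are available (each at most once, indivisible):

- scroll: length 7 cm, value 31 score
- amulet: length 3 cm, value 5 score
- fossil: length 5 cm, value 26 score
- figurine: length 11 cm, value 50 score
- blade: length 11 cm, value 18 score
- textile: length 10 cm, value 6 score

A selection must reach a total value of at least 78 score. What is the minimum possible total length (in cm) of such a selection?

18

Subsets with value ≥ 78, sorted by total length:
- scroll+figurine: length 18, value 81
- amulet+fossil+figurine: length 19, value 81
Minimum length: 18 cm.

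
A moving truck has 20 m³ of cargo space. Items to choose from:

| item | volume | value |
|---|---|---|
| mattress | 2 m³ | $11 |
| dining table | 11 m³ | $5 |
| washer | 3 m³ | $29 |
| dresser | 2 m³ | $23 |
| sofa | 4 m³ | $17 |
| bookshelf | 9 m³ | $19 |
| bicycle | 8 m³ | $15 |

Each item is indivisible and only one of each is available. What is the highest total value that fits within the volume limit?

This is a 0/1 knapsack; check combinations near the capacity.
- mattress+washer+dresser+sofa+bookshelf: volume 2+3+2+4+9=20, value 11+29+23+17+19=99
- mattress+washer+dresser+sofa+bicycle: volume 2+3+2+4+8=19, value 11+29+23+17+15=95
- washer+dresser+sofa+bookshelf: volume 3+2+4+9=18, value 29+23+17+19=88
Best: $99.

$99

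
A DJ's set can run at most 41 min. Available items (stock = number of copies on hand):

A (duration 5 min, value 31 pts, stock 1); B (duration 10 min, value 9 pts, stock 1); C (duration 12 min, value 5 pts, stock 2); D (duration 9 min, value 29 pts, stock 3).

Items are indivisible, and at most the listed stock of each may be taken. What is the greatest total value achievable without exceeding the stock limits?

118 pts

Top feasible selections:
- 1×A + 3×D: duration 32, value 118
- 1×A + 1×B + 2×D: duration 33, value 98
- 1×B + 3×D: duration 37, value 96
Best: 118 pts.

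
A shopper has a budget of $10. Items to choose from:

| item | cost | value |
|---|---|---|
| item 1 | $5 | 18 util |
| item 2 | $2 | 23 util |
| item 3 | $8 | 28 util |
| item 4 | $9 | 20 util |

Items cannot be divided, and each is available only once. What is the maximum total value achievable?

51 util

This is a 0/1 knapsack; check combinations near the capacity.
- item 2+item 3: cost 2+8=10, value 23+28=51
- item 1+item 2: cost 5+2=7, value 18+23=41
- item 3: cost 8, value 28
- item 2: cost 2, value 23
- item 4: cost 9, value 20
Best: 51 util.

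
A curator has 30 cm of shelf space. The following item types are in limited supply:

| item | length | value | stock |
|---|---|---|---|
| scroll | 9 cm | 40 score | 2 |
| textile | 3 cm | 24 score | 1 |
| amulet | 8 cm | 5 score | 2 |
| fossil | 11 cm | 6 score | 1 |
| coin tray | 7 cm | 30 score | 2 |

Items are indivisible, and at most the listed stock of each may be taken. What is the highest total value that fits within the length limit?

Best selections within length 30 and stock limits:
- 2×scroll + 1×textile + 1×coin tray: length 28, value 134
- 1×scroll + 1×textile + 2×coin tray: length 26, value 124
- 2×scroll + 1×coin tray: length 25, value 110
Best: 134 score.

134 score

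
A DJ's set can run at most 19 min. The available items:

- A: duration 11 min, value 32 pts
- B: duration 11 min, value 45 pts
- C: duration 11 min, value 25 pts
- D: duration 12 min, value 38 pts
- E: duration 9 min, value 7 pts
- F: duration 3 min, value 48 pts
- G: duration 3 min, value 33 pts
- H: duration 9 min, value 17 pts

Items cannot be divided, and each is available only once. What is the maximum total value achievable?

Check high-value combinations within 19 min:
- B+F+G: duration 11+3+3=17, value 45+48+33=126
- D+F+G: duration 12+3+3=18, value 38+48+33=119
- A+F+G: duration 11+3+3=17, value 32+48+33=113
- C+F+G: duration 11+3+3=17, value 25+48+33=106
Best: 126 pts.

126 pts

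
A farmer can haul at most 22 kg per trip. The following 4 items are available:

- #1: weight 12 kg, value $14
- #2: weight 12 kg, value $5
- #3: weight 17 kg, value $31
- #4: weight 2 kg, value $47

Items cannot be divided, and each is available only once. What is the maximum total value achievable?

$78

Check high-value combinations within 22 kg:
- #3+#4: weight 17+2=19, value 31+47=78
- #1+#4: weight 12+2=14, value 14+47=61
- #2+#4: weight 12+2=14, value 5+47=52
- #4: weight 2, value 47
- #3: weight 17, value 31
Best: $78.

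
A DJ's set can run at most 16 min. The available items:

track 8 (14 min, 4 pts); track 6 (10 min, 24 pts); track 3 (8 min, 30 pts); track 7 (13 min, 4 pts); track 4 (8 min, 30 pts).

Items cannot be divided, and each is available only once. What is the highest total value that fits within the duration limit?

60 pts

Check high-value combinations within 16 min:
- track 3+track 4: duration 8+8=16, value 30+30=60
- track 3: duration 8, value 30
- track 4: duration 8, value 30
- track 6: duration 10, value 24
- track 7: duration 13, value 4
Best: 60 pts.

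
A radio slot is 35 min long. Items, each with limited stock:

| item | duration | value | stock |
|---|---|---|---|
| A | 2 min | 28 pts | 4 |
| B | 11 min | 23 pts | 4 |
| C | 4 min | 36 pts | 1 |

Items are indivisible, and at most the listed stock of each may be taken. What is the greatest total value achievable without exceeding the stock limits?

Best selections within duration 35 and stock limits:
- 4×A + 2×B + 1×C: duration 34, value 194
- 4×A + 1×B + 1×C: duration 23, value 171
- 3×A + 2×B + 1×C: duration 32, value 166
- 4×A + 2×B: duration 30, value 158
Best: 194 pts.

194 pts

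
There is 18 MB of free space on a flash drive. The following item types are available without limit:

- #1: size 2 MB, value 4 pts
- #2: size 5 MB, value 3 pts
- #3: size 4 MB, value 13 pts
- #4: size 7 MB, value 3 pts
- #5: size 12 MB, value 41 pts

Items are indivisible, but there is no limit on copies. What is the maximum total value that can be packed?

58 pts

Best value-per-unit is #5 at 41/12; filling with it alone gives 1×41 = 41.
Optimal mix: 1×#1 + 1×#3 + 1×#5 → size 18, value 58.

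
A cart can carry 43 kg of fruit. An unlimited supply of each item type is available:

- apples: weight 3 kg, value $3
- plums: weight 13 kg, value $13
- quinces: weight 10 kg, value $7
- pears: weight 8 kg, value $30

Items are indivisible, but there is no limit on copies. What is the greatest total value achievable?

$153

Best value-per-unit is pears at 30/8; filling with it alone gives 5×30 = 150.
Optimal mix: 1×apples + 5×pears → weight 43, value 153.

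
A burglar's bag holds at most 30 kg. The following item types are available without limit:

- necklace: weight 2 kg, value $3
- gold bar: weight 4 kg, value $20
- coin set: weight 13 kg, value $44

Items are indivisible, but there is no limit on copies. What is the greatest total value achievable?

Best value-per-unit is gold bar at 20/4; filling with it alone gives 7×20 = 140.
Optimal mix: 1×necklace + 7×gold bar → weight 30, value 143.

$143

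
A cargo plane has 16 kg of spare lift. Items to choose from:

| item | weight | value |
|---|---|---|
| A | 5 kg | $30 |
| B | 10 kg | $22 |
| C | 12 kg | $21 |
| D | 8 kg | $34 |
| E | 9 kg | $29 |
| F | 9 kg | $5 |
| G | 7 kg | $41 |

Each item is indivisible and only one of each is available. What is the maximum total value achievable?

Check high-value combinations within 16 kg:
- D+G: weight 8+7=15, value 34+41=75
- A+G: weight 5+7=12, value 30+41=71
- E+G: weight 9+7=16, value 29+41=70
- A+D: weight 5+8=13, value 30+34=64
- A+E: weight 5+9=14, value 30+29=59
Best: $75.

$75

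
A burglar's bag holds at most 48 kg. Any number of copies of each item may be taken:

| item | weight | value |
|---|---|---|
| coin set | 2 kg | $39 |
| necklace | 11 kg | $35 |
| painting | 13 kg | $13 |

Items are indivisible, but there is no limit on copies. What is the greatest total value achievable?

Best value-per-unit is coin set at 39/2, and filling with it alone uses weight 24×2=48. No mix of the others beats 24×39 = 936.

$936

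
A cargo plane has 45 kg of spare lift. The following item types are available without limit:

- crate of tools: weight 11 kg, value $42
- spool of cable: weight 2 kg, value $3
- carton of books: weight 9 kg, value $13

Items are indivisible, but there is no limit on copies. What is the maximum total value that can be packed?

Best value-per-unit is crate of tools at 42/11, and filling with it alone uses weight 4×11=44. No mix of the others beats 4×42 = 168.

$168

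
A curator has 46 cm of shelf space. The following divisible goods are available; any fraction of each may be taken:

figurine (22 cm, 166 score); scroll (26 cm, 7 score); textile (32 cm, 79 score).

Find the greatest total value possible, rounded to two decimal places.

225.25

Take in order of value per unit:
- figurine (166/22 per unit): all 22 → value 166, running total 166.00
- textile (79/32 per unit): 24 of 32 → value 24×79/32 = 59.2500, running total 225.25
Total 225.25.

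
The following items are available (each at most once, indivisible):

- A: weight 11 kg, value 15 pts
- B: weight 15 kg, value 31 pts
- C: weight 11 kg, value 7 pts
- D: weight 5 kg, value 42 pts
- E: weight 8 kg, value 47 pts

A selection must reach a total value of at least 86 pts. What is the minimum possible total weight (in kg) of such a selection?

Subsets with value ≥ 86, sorted by total weight:
- D+E: weight 13, value 89
- A+D+E: weight 24, value 104
Minimum weight: 13 kg.

13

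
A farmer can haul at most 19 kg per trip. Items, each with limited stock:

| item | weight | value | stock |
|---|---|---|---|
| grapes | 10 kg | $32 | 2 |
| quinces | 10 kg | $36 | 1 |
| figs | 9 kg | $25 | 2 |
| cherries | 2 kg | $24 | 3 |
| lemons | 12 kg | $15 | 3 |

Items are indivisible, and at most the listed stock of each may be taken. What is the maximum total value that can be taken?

Top feasible selections:
- 1×quinces + 3×cherries: weight 16, value 108
- 1×grapes + 3×cherries: weight 16, value 104
Best: $108.

$108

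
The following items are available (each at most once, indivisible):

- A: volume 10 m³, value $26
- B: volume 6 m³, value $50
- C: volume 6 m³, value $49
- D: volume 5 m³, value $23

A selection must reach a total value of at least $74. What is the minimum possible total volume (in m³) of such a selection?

Subsets with value ≥ 74, sorted by total volume:
- B+C: volume 12, value 99
- A+B: volume 16, value 76
- A+C: volume 16, value 75
Minimum volume: 12 m³.

12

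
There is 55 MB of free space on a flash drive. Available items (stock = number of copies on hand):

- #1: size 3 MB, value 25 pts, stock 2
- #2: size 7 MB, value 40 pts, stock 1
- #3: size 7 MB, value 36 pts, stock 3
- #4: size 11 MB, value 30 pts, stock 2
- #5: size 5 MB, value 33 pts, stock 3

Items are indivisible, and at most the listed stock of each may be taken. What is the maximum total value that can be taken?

297 pts

Top feasible selections:
- 2×#1 + 1×#2 + 3×#3 + 3×#5: size 49, value 297
- 2×#1 + 1×#2 + 3×#3 + 1×#4 + 2×#5: size 55, value 294
- 2×#1 + 1×#2 + 2×#3 + 1×#4 + 3×#5: size 53, value 291
- 2×#1 + 3×#3 + 1×#4 + 3×#5: size 53, value 287
Best: 297 pts.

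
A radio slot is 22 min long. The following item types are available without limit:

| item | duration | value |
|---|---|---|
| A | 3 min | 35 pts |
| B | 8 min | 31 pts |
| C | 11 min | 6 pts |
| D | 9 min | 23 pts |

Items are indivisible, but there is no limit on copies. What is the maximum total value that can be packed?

245 pts

Best value-per-unit is A at 35/3, and filling with it alone uses duration 7×3=21. No mix of the others beats 7×35 = 245.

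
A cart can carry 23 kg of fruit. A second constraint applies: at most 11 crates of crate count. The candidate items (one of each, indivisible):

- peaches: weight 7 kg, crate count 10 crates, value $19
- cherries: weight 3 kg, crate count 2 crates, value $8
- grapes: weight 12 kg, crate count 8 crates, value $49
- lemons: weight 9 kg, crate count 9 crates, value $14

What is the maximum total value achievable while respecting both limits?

Feasible sets respecting both limits:
- cherries+grapes: weight 15, crate count 10, value 57
- grapes: weight 12, crate count 8, value 49
- cherries+lemons: weight 12, crate count 11, value 22
Best: $57.

$57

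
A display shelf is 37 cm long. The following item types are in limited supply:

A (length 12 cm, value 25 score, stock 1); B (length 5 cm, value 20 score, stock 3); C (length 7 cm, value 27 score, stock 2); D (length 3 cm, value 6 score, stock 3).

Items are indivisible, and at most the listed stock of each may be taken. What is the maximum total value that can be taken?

Top feasible selections:
- 3×B + 2×C + 2×D: length 35, value 126
- 3×B + 2×C + 1×D: length 32, value 120
- 1×A + 2×B + 2×C: length 36, value 119
- 1×A + 3×B + 1×C + 1×D: length 37, value 118
Best: 126 score.

126 score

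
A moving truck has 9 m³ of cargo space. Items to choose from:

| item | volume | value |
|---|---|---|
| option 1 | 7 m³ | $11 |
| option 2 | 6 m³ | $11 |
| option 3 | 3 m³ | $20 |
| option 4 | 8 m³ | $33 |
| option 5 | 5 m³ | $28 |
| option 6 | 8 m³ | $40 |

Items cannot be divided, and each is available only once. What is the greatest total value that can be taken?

Check high-value combinations within 9 m³:
- option 3+option 5: volume 3+5=8, value 20+28=48
- option 6: volume 8, value 40
- option 4: volume 8, value 33
- option 2+option 3: volume 6+3=9, value 11+20=31
Best: $48.

$48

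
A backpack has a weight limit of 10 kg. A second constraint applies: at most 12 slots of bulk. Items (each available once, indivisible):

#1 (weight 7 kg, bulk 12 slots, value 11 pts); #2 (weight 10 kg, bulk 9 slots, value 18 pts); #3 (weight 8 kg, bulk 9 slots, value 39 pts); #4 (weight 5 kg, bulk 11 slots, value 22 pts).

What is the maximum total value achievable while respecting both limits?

Feasible sets respecting both limits:
- #3: weight 8, bulk 9, value 39
- #4: weight 5, bulk 11, value 22
- #2: weight 10, bulk 9, value 18
- #1: weight 7, bulk 12, value 11
Best: 39 pts.

39 pts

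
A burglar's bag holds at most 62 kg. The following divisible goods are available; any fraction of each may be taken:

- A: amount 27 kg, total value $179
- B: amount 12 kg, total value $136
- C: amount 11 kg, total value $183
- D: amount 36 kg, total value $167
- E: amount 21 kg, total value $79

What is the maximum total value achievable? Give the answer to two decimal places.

553.67

Take in order of value per unit:
- C (183/11 per unit): all 11 → value 183, running total 183.00
- B (136/12 per unit): all 12 → value 136, running total 319.00
- A (179/27 per unit): all 27 → value 179, running total 498.00
- D (167/36 per unit): 12 of 36 → value 12×167/36 = 55.6667, running total 553.67
Total 553.67.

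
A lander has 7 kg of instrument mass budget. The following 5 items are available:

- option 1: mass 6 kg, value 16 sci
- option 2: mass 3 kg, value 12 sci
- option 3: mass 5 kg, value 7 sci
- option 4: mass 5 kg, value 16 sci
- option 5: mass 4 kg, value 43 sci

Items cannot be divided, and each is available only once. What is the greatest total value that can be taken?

This is a 0/1 knapsack; check combinations near the capacity.
- option 2+option 5: mass 3+4=7, value 12+43=55
- option 5: mass 4, value 43
- option 4: mass 5, value 16
Best: 55 sci.

55 sci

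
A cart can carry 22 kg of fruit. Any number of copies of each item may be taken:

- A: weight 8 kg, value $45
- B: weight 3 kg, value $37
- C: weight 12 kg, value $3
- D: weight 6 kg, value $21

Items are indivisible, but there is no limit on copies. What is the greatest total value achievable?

Best value-per-unit is B at 37/3, and filling with it alone uses weight 7×3=21. No mix of the others beats 7×37 = 259.

$259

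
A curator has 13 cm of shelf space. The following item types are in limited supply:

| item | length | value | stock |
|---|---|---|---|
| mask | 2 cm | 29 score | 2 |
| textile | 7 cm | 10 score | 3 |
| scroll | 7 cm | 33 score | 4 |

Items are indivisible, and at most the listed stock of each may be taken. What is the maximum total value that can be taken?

Top feasible selections:
- 2×mask + 1×scroll: length 11, value 91
- 2×mask + 1×textile: length 11, value 68
- 1×mask + 1×scroll: length 9, value 62
Best: 91 score.

91 score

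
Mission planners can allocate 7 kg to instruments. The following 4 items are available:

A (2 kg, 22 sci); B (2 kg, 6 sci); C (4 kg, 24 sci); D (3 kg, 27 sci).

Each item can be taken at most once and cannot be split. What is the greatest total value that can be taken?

55 sci

This is a 0/1 knapsack; check combinations near the capacity.
- A+B+D: mass 2+2+3=7, value 22+6+27=55
- C+D: mass 4+3=7, value 24+27=51
- A+D: mass 2+3=5, value 22+27=49
- A+C: mass 2+4=6, value 22+24=46
- B+D: mass 2+3=5, value 6+27=33
Best: 55 sci.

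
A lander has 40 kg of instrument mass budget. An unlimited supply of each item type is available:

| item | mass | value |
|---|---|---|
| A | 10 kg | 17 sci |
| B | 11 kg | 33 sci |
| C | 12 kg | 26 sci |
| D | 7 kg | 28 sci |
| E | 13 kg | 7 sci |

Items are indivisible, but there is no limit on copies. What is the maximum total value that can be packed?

145 sci

Best value-per-unit is D at 28/7; filling with it alone gives 5×28 = 140.
Optimal mix: 1×B + 4×D → mass 39, value 145.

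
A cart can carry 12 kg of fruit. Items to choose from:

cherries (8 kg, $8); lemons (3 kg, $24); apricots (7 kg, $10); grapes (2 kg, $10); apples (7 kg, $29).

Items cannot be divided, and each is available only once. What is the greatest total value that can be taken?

Check high-value combinations within 12 kg:
- lemons+grapes+apples: weight 3+2+7=12, value 24+10+29=63
- lemons+apples: weight 3+7=10, value 24+29=53
- lemons+apricots+grapes: weight 3+7+2=12, value 24+10+10=44
- grapes+apples: weight 2+7=9, value 10+29=39
Best: $63.

$63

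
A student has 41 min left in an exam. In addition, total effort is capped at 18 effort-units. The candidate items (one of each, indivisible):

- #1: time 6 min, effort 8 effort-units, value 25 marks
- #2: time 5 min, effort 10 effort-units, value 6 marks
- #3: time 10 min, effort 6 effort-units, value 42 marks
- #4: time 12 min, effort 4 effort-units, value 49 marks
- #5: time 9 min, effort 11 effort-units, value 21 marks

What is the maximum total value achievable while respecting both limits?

Feasible sets respecting both limits:
- #1+#3+#4: time 28, effort 18, value 116
- #3+#4: time 22, effort 10, value 91
- #1+#4: time 18, effort 12, value 74
Best: 116 marks.

116 marks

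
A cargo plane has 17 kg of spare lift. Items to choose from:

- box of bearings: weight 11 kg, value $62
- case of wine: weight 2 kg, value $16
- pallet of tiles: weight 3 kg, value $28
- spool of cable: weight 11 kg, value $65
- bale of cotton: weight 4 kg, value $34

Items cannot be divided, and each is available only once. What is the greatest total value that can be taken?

Check high-value combinations within 17 kg:
- case of wine+spool of cable+bale of cotton: weight 2+11+4=17, value 16+65+34=115
- box of bearings+case of wine+bale of cotton: weight 11+2+4=17, value 62+16+34=112
- case of wine+pallet of tiles+spool of cable: weight 2+3+11=16, value 16+28+65=109
- box of bearings+case of wine+pallet of tiles: weight 11+2+3=16, value 62+16+28=106
- spool of cable+bale of cotton: weight 11+4=15, value 65+34=99
Best: $115.

$115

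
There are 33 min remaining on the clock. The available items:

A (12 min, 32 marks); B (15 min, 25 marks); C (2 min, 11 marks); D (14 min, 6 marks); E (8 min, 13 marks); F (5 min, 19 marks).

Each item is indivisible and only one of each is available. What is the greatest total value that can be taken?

This is a 0/1 knapsack; check combinations near the capacity.
- A+B+F: time 12+15+5=32, value 32+25+19=76
- A+C+E+F: time 12+2+8+5=27, value 32+11+13+19=75
- A+B+C: time 12+15+2=29, value 32+25+11=68
- B+C+E+F: time 15+2+8+5=30, value 25+11+13+19=68
Best: 76 marks.

76 marks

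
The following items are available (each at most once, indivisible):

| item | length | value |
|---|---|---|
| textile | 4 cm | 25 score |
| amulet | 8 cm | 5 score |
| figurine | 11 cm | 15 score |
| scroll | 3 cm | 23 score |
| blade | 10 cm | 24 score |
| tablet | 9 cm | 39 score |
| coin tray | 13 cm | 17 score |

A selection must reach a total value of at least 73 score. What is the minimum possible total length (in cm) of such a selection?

Subsets with value ≥ 73, sorted by total length:
- textile+scroll+tablet: length 16, value 87
- scroll+blade+tablet: length 22, value 86
Minimum length: 16 cm.

16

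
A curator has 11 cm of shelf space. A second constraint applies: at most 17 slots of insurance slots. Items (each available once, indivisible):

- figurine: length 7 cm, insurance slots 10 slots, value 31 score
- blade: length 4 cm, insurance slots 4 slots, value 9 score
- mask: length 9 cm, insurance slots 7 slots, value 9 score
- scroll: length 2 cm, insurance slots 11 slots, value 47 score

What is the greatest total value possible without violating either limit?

Feasible sets respecting both limits:
- blade+scroll: length 6, insurance slots 15, value 56
- scroll: length 2, insurance slots 11, value 47
- figurine+blade: length 11, insurance slots 14, value 40
- figurine: length 7, insurance slots 10, value 31
Best: 56 score.

56 score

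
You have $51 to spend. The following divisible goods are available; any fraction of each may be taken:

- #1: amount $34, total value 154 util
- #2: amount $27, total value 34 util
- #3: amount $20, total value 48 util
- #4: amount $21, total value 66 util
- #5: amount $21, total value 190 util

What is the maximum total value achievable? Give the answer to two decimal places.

325.88

Take in order of value per unit:
- #5 (190/21 per unit): all 21 → value 190, running total 190.00
- #1 (154/34 per unit): 30 of 34 → value 30×154/34 = 135.8824, running total 325.88
Total 325.88.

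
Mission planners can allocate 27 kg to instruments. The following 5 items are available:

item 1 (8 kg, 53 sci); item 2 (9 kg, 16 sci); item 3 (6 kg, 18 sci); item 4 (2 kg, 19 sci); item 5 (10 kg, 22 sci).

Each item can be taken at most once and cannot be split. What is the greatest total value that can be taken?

112 sci

Check high-value combinations within 27 kg:
- item 1+item 3+item 4+item 5: mass 8+6+2+10=26, value 53+18+19+22=112
- item 1+item 2+item 3+item 4: mass 8+9+6+2=25, value 53+16+18+19=106
- item 1+item 4+item 5: mass 8+2+10=20, value 53+19+22=94
- item 1+item 3+item 5: mass 8+6+10=24, value 53+18+22=93
Best: 112 sci.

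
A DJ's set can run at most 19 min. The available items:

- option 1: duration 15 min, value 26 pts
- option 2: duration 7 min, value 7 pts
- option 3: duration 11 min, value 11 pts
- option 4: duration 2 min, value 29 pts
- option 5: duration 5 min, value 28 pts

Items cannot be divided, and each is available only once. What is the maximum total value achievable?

This is a 0/1 knapsack; check combinations near the capacity.
- option 3+option 4+option 5: duration 11+2+5=18, value 11+29+28=68
- option 2+option 4+option 5: duration 7+2+5=14, value 7+29+28=64
- option 4+option 5: duration 2+5=7, value 29+28=57
Best: 68 pts.

68 pts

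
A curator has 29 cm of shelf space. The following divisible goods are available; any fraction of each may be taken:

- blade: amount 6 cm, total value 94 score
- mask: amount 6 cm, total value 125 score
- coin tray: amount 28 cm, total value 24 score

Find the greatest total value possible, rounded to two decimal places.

233.57

Take in order of value per unit:
- mask (125/6 per unit): all 6 → value 125, running total 125.00
- blade (94/6 per unit): all 6 → value 94, running total 219.00
- coin tray (24/28 per unit): 17 of 28 → value 17×24/28 = 14.5714, running total 233.57
Total 233.57.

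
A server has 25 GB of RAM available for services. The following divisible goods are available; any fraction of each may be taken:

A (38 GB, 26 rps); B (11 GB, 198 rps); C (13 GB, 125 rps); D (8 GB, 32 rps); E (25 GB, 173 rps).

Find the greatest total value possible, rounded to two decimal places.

329.92

Take in order of value per unit:
- B (198/11 per unit): all 11 → value 198, running total 198.00
- C (125/13 per unit): all 13 → value 125, running total 323.00
- E (173/25 per unit): 1 of 25 → value 1×173/25 = 6.9200, running total 329.92
Total 329.92.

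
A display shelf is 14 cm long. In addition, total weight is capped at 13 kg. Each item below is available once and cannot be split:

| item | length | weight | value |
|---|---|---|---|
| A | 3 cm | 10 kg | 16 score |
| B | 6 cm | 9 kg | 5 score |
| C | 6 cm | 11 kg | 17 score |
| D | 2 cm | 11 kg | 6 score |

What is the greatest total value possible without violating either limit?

Feasible sets respecting both limits:
- C: length 6, weight 11, value 17
- A: length 3, weight 10, value 16
- D: length 2, weight 11, value 6
Best: 17 score.

17 score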